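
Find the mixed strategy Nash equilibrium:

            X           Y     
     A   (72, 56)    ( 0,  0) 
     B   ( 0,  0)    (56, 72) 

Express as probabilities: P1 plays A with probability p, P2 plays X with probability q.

p = 0.5625, q = 0.4375

Work:
Find probabilities that make opponent indifferent:
P2 chooses q to make P1 indifferent between A and B
P1 chooses p to make P2 indifferent between X and Y
Mixed NE: P1 plays (A: 0.5625, B: 0.4375), P2 plays (X: 0.4375, Y: 0.5625)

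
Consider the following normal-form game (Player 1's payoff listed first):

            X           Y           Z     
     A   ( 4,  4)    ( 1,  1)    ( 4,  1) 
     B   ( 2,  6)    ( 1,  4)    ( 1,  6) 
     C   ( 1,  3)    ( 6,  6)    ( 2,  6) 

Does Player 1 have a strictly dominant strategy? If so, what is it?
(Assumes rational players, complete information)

No strictly dominant strategy exists for Player 1

Work:
A strategy strictly dominates another if it gives a strictly higher payoff against every opponent action. Compare each pair of P1's strategies column-by-column:
  A vs B: [4 vs 2, 1 vs 1, 4 vs 1] → A does not strictly dominate B (column Y: 1 ≤ 1)
  A vs C: [4 vs 1, 1 vs 6, 4 vs 2] → A does not strictly dominate C (column Y: 1 ≤ 6)
  B vs A: [2 vs 4, 1 vs 1, 1 vs 4] → B does not strictly dominate A (column X: 2 ≤ 4)
  B vs C: [2 vs 1, 1 vs 6, 1 vs 2] → B does not strictly dominate C (column Y: 1 ≤ 6)
  C vs A: [1 vs 4, 6 vs 1, 2 vs 4] → C does not strictly dominate A (column X: 1 ≤ 4)
  C vs B: [1 vs 2, 6 vs 1, 2 vs 1] → C does not strictly dominate B (column X: 1 ≤ 2)
No single strategy strictly dominates all others → no strictly dominant strategy.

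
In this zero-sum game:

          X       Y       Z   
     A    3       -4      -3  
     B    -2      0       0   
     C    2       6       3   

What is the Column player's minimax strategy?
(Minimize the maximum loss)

Column should play X or Z (all achieve the minimum), value = 3

Work:
Column player minimizes Row's maximum payoff:
Column X: max payoff to Row = 3
Column Y: max payoff to Row = 6
Column Z: max payoff to Row = 3
Minimum is 3, achieved by columns X, Z (tied).
Each of X or Z is a minimax strategy.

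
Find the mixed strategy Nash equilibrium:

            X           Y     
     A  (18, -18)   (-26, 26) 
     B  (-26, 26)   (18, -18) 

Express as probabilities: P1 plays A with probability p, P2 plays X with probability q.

p = 0.5, q = 0.5

Work:
Find probabilities that make opponent indifferent:
P2 chooses q to make P1 indifferent between A and B
P1 chooses p to make P2 indifferent between X and Y
Mixed NE: P1 plays (A: 0.5, B: 0.5), P2 plays (X: 0.5, Y: 0.5)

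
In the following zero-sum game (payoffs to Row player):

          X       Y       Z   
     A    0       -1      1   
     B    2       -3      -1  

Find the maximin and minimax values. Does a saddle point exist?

Maximin = -1, Minimax = -1, Saddle: True

Work:
Row minimums: [-1, -3] → maximin = -1
Column maximums: [2, -1, 1] → minimax = -1
Saddle point exists! Game value = -1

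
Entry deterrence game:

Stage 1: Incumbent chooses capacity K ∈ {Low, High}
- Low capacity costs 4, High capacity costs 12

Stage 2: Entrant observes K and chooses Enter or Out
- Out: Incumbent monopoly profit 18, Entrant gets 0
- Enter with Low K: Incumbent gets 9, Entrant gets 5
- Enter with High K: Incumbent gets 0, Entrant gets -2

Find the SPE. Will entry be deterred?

SPE: (High, Enter|Low, Out|High); Entry deterred. Incumbent net profit = 6

Work:
After Low K: Entrant enters (5 > 0)
After High K: Entrant stays out (-2 < 0)
Incumbent: Low → 9−4=5, High → 18−12=6
Incumbent chooses High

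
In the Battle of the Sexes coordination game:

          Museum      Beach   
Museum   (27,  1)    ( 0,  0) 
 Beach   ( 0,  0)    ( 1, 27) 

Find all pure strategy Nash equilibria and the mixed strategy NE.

Pure NE: (Museum, Museum) and (Beach, Beach); Mixed NE: p = 0.9643, q = 0.0357

Work:
Check pure NE:
(Museum, Museum): (27, 1) - no unilateral deviation beneficial
(Beach, Beach): (1, 27) - no unilateral deviation beneficial
Mixed NE: P1 plays Museum with p = 0.9643, P2 plays Museum with q = 0.0357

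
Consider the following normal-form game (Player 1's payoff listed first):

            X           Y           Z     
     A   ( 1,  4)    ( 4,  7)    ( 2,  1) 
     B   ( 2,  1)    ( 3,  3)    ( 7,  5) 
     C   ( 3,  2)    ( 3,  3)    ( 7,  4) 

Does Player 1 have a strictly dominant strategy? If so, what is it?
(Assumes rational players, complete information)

No strictly dominant strategy exists for Player 1

Work:
A strategy strictly dominates another if it gives a strictly higher payoff against every opponent action. Compare each pair of P1's strategies column-by-column:
  A vs B: [1 vs 2, 4 vs 3, 2 vs 7] → A does not strictly dominate B (column X: 1 ≤ 2)
  A vs C: [1 vs 3, 4 vs 3, 2 vs 7] → A does not strictly dominate C (column X: 1 ≤ 3)
  B vs A: [2 vs 1, 3 vs 4, 7 vs 2] → B does not strictly dominate A (column Y: 3 ≤ 4)
  B vs C: [2 vs 3, 3 vs 3, 7 vs 7] → B does not strictly dominate C (column X: 2 ≤ 3)
  C vs A: [3 vs 1, 3 vs 4, 7 vs 2] → C does not strictly dominate A (column Y: 3 ≤ 4)
  C vs B: [3 vs 2, 3 vs 3, 7 vs 7] → C does not strictly dominate B (column Y: 3 ≤ 3)
No single strategy strictly dominates all others → no strictly dominant strategy.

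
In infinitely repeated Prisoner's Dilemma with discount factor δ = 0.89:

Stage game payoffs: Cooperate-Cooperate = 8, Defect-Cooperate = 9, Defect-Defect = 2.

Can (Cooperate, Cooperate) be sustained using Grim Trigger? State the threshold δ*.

δ* = 0.1429; since δ = 0.89 ≥ 0.1429, cooperation can be sustained

Work:
For Grim Trigger:
Cooperate forever: 8/(1-δ)
Defect then punished: 9 + 2·δ/(1-δ)
Need: 8/(1-δ) ≥ 9 + 2·δ/(1-δ)
Solving: δ ≥ (T-R)/(T-P) = (9-8)/(9-2) = 0.1429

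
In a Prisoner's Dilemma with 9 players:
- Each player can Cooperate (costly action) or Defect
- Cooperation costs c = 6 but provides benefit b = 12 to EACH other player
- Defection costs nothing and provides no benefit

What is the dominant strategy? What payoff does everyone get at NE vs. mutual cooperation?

Dominant: Defect; NE payoff = 0; Coop payoff = 90

Work:
Defect dominates (saves cost c = 6, benefit to others is external)
NE: All defect → everyone gets 0
If all cooperate: each receives (8)×12 - 6 = 90
Social dilemma: 90 > 0 but NE gives 0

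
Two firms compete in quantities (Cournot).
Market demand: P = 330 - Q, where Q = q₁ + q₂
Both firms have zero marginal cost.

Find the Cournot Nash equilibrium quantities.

q₁* = q₂* = 110.0; P* = 110.0

Work:
Profit: π_i = P·q_i = (a - q_i - q_j)·q_i
FOC: ∂π_i/∂q_i = a - 2q_i - q_j = 0
Reaction function: q_i = (330 - q_j)/2
Symmetry: q* = 330/3 = 110.0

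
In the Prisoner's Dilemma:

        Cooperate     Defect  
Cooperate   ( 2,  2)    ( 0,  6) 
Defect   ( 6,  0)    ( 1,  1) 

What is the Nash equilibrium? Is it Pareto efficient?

(Defect, Defect) is NE; not Pareto efficient

Work:
Defect dominates Cooperate for both players:
If P2 cooperates: Defect (6) > Cooperate (2)
If P2 defects: Defect (1) > Cooperate (0)
NE: (Defect, Defect) with payoff (1, 1)
But (Cooperate, Cooperate) = (2, 2) Pareto dominates (1, 1)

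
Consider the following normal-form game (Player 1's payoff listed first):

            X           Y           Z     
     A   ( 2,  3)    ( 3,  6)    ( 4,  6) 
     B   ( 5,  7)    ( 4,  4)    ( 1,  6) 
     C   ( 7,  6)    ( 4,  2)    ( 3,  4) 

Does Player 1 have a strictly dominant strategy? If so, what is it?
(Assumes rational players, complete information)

No strictly dominant strategy exists for Player 1

Work:
A strategy strictly dominates another if it gives a strictly higher payoff against every opponent action. Compare each pair of P1's strategies column-by-column:
  A vs B: [2 vs 5, 3 vs 4, 4 vs 1] → A does not strictly dominate B (column X: 2 ≤ 5)
  A vs C: [2 vs 7, 3 vs 4, 4 vs 3] → A does not strictly dominate C (column X: 2 ≤ 7)
  B vs A: [5 vs 2, 4 vs 3, 1 vs 4] → B does not strictly dominate A (column Z: 1 ≤ 4)
  B vs C: [5 vs 7, 4 vs 4, 1 vs 3] → B does not strictly dominate C (column X: 5 ≤ 7)
  C vs A: [7 vs 2, 4 vs 3, 3 vs 4] → C does not strictly dominate A (column Z: 3 ≤ 4)
  C vs B: [7 vs 5, 4 vs 4, 3 vs 1] → C does not strictly dominate B (column Y: 4 ≤ 4)
No single strategy strictly dominates all others → no strictly dominant strategy.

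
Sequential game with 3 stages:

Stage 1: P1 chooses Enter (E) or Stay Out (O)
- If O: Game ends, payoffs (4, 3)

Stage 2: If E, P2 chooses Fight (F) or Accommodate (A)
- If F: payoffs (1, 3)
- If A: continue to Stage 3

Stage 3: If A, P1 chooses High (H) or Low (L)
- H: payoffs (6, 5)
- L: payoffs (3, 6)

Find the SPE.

SPE: (E, A, H); Outcome (6, 5)

Work:
Stage 3: P1 chooses H (6 vs 3)
Stage 2: P2: F->3, A->5 (anticipating H). Choose A
Stage 1: P1: O->4, E->6 (anticipating A, H). Choose E
SPE path: E -> A -> H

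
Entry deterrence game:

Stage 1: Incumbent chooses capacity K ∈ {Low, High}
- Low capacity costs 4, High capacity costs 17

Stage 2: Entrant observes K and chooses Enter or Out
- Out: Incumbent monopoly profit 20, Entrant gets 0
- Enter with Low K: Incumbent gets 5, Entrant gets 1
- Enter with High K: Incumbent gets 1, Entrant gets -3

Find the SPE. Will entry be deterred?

SPE: (High, Enter|Low, Out|High); Entry deterred. Incumbent net profit = 3

Work:
After Low K: Entrant enters (1 > 0)
After High K: Entrant stays out (-3 < 0)
Incumbent: Low → 5−4=1, High → 20−17=3
Incumbent chooses High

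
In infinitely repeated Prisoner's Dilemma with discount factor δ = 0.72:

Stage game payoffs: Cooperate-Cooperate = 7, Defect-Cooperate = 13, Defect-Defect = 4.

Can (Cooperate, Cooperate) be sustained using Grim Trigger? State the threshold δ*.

δ* = 0.6667; since δ = 0.72 ≥ 0.6667, cooperation can be sustained

Work:
For Grim Trigger:
Cooperate forever: 7/(1-δ)
Defect then punished: 13 + 4·δ/(1-δ)
Need: 7/(1-δ) ≥ 13 + 4·δ/(1-δ)
Solving: δ ≥ (T-R)/(T-P) = (13-7)/(13-4) = 0.6667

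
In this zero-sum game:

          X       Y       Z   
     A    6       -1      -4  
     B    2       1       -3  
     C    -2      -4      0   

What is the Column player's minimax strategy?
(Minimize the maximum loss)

Column should play Z, value = 0

Work:
Column player minimizes Row's maximum payoff:
Column X: max payoff to Row = 6
Column Y: max payoff to Row = 1
Column Z: max payoff to Row = 0
Minimum is 0, achieved by column Z.
Minimax strategy: Z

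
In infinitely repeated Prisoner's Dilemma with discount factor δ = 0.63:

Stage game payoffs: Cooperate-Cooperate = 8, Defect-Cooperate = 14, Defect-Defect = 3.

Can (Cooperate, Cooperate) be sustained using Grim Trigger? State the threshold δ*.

δ* = 0.5455; since δ = 0.63 ≥ 0.5455, cooperation can be sustained

Work:
For Grim Trigger:
Cooperate forever: 8/(1-δ)
Defect then punished: 14 + 3·δ/(1-δ)
Need: 8/(1-δ) ≥ 14 + 3·δ/(1-δ)
Solving: δ ≥ (T-R)/(T-P) = (14-8)/(14-3) = 0.5455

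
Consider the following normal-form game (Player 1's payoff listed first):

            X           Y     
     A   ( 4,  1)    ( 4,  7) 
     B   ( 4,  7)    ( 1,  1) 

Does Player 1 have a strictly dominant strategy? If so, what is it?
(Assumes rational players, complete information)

No strictly dominant strategy exists for Player 1

Work:
A strategy strictly dominates another if it gives a strictly higher payoff against every opponent action. Compare each pair of P1's strategies column-by-column:
  A vs B: [4 vs 4, 4 vs 1] → A does not strictly dominate B (column X: 4 ≤ 4)
  B vs A: [4 vs 4, 1 vs 4] → B does not strictly dominate A (column X: 4 ≤ 4)
No single strategy strictly dominates all others → no strictly dominant strategy.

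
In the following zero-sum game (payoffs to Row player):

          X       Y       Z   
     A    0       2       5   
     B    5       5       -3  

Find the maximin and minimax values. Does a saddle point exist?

Maximin = 0, Minimax = 5, Saddle: False

Work:
Row minimums: [0, -3] → maximin = 0
Column maximums: [5, 5, 5] → minimax = 5
No saddle point (maximin ≠ minimax). Mixed strategy needed.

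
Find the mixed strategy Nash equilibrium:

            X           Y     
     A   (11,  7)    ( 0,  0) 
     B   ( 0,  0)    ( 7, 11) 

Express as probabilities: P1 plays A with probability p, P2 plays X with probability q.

p = 0.6111, q = 0.3889

Work:
Find probabilities that make opponent indifferent:
P2 chooses q to make P1 indifferent between A and B
P1 chooses p to make P2 indifferent between X and Y
Mixed NE: P1 plays (A: 0.6111, B: 0.3889), P2 plays (X: 0.3889, Y: 0.6111)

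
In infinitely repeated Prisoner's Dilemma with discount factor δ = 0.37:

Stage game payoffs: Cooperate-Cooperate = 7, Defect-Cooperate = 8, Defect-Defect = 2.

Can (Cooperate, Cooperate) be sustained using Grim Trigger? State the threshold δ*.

δ* = 0.1667; since δ = 0.37 ≥ 0.1667, cooperation can be sustained

Work:
For Grim Trigger:
Cooperate forever: 7/(1-δ)
Defect then punished: 8 + 2·δ/(1-δ)
Need: 7/(1-δ) ≥ 8 + 2·δ/(1-δ)
Solving: δ ≥ (T-R)/(T-P) = (8-7)/(8-2) = 0.1667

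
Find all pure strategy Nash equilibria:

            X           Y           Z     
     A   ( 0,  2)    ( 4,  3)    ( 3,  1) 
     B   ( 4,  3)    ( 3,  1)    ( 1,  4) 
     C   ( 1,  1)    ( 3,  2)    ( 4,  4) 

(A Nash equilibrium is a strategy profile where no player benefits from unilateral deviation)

Nash equilibrium: (A, Y), (C, Z)

Work:
Best responses:
  P1 vs X: payoffs [0, 4, 1] → best response B (payoff 4)
  P1 vs Y: payoffs [4, 3, 3] → best response A (payoff 4)
  P1 vs Z: payoffs [3, 1, 4] → best response C (payoff 4)
  P2 vs A: payoffs [2, 3, 1] → best response Y (payoff 3)
  P2 vs B: payoffs [3, 1, 4] → best response Z (payoff 4)
  P2 vs C: payoffs [1, 2, 4] → best response Z (payoff 4)
Mutual best responses: (A,Y), (C,Z) → Nash equilibria.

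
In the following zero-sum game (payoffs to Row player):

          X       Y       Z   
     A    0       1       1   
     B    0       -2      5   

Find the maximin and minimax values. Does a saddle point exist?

Maximin = 0, Minimax = 0, Saddle: True

Work:
Row minimums: [0, -2] → maximin = 0
Column maximums: [0, 1, 5] → minimax = 0
Saddle point exists! Game value = 0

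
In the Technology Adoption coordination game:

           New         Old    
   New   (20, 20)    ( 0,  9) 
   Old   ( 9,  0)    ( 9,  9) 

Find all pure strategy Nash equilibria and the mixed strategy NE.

Pure NE: (New, New) and (Old, Old); Mixed NE: p = 0.45, q = 0.45

Work:
Check pure NE:
(New, New): (20, 20) - no unilateral deviation beneficial
(Old, Old): (9, 9) - no unilateral deviation beneficial
Mixed NE: P1 plays New with p = 0.45, P2 plays New with q = 0.45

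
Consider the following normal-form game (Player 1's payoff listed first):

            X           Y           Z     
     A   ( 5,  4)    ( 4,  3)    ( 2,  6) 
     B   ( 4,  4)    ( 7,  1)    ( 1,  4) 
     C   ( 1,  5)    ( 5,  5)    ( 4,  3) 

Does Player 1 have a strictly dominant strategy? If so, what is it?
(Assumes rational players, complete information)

No strictly dominant strategy exists for Player 1

Work:
A strategy strictly dominates another if it gives a strictly higher payoff against every opponent action. Compare each pair of P1's strategies column-by-column:
  A vs B: [5 vs 4, 4 vs 7, 2 vs 1] → A does not strictly dominate B (column Y: 4 ≤ 7)
  A vs C: [5 vs 1, 4 vs 5, 2 vs 4] → A does not strictly dominate C (column Y: 4 ≤ 5)
  B vs A: [4 vs 5, 7 vs 4, 1 vs 2] → B does not strictly dominate A (column X: 4 ≤ 5)
  B vs C: [4 vs 1, 7 vs 5, 1 vs 4] → B does not strictly dominate C (column Z: 1 ≤ 4)
  C vs A: [1 vs 5, 5 vs 4, 4 vs 2] → C does not strictly dominate A (column X: 1 ≤ 5)
  C vs B: [1 vs 4, 5 vs 7, 4 vs 1] → C does not strictly dominate B (column X: 1 ≤ 4)
No single strategy strictly dominates all others → no strictly dominant strategy.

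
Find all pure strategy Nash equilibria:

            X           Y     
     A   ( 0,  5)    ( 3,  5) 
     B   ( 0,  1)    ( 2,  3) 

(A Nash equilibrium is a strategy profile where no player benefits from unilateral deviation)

Nash equilibrium: (A, X), (A, Y)

Work:
Best responses:
  P1 vs X: payoffs [0, 0] → best response A/B (payoff 0)
  P1 vs Y: payoffs [3, 2] → best response A (payoff 3)
  P2 vs A: payoffs [5, 5] → best response X/Y (payoff 5)
  P2 vs B: payoffs [1, 3] → best response Y (payoff 3)
Mutual best responses: (A,X), (A,Y) → Nash equilibria.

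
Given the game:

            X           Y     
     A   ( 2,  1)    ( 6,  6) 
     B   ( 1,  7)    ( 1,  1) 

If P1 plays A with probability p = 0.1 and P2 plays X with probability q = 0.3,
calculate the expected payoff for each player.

E[P1] = 1.38, E[P2] = 2.97

Work:
E[P1] = p·q·π₁(A,X) + p·(1-q)·π₁(A,Y) + (1-p)·q·π₁(B,X) + (1-p)·(1-q)·π₁(B,Y)
= 0.1·0.3·2 + 0.1·0.7·6 + 0.9·0.3·1 + 0.9·0.7·1
= 1.38

E[P2] = 2.97 (similar calculation)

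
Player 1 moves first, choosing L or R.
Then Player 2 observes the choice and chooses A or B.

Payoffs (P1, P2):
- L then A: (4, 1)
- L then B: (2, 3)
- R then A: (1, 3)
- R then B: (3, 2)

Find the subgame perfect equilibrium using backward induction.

P1 plays L, P2 plays B after L and A after R; Payoff (2, 3)

Work:
Backward induction:
After L: P2 chooses B → P1 gets 2
After R: P2 chooses A → P1 gets 1
P1 chooses L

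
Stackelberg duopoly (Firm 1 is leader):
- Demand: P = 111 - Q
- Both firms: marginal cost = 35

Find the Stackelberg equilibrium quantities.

q₁* (leader) = 38.0, q₂* (follower) = 19.0

Work:
Follower's reaction: q₂ = (a - c - q₁)/2
Leader substitutes: π₁ = q₁·(a - q₁ - (a-c-q₁)/2 - c)
FOC: q₁* = (111 - 35)/2 = 38.00
Then: q₂* = (111 - 35 - 38.0)/2 = 19.00
Leader has first-mover advantage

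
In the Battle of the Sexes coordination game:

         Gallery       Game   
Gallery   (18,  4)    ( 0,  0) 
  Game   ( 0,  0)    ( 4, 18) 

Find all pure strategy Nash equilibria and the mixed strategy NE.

Pure NE: (Gallery, Gallery) and (Game, Game); Mixed NE: p = 0.8182, q = 0.1818

Work:
Check pure NE:
(Gallery, Gallery): (18, 4) - no unilateral deviation beneficial
(Game, Game): (4, 18) - no unilateral deviation beneficial
Mixed NE: P1 plays Gallery with p = 0.8182, P2 plays Gallery with q = 0.1818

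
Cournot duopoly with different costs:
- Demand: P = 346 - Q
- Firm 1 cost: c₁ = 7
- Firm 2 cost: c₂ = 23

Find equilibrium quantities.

q₁* = 118.33, q₂* = 102.33

Work:
Reaction: q₁ = (346 - 7 - q₂)/2
Reaction: q₂ = (346 - 23 - q₁)/2
Solve simultaneously:
q₁* = (346 - 2×7 + 23)/3 = 118.33
q₂* = (346 - 2×23 + 7)/3 = 102.33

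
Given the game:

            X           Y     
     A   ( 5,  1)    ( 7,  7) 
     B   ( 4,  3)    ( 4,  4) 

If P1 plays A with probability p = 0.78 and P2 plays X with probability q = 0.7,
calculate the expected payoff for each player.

E[P1] = 5.248, E[P2] = 2.91

Work:
E[P1] = p·q·π₁(A,X) + p·(1-q)·π₁(A,Y) + (1-p)·q·π₁(B,X) + (1-p)·(1-q)·π₁(B,Y)
= 0.78·0.7·5 + 0.78·0.3·7 + 0.22·0.7·4 + 0.22·0.3·4
= 5.248

E[P2] = 2.91 (similar calculation)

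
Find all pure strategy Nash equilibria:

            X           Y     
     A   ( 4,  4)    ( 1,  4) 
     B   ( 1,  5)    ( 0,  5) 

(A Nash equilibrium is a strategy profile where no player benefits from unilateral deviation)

Nash equilibrium: (A, X), (A, Y)

Work:
Best responses:
  P1 vs X: payoffs [4, 1] → best response A (payoff 4)
  P1 vs Y: payoffs [1, 0] → best response A (payoff 1)
  P2 vs A: payoffs [4, 4] → best response X/Y (payoff 4)
  P2 vs B: payoffs [5, 5] → best response X/Y (payoff 5)
Mutual best responses: (A,X), (A,Y) → Nash equilibria.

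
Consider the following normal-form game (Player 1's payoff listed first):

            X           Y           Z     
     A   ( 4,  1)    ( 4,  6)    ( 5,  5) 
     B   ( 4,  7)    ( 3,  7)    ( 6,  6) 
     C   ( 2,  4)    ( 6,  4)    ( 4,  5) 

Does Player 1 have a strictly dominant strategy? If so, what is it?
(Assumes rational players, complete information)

No strictly dominant strategy exists for Player 1

Work:
A strategy strictly dominates another if it gives a strictly higher payoff against every opponent action. Compare each pair of P1's strategies column-by-column:
  A vs B: [4 vs 4, 4 vs 3, 5 vs 6] → A does not strictly dominate B (column X: 4 ≤ 4)
  A vs C: [4 vs 2, 4 vs 6, 5 vs 4] → A does not strictly dominate C (column Y: 4 ≤ 6)
  B vs A: [4 vs 4, 3 vs 4, 6 vs 5] → B does not strictly dominate A (column X: 4 ≤ 4)
  B vs C: [4 vs 2, 3 vs 6, 6 vs 4] → B does not strictly dominate C (column Y: 3 ≤ 6)
  C vs A: [2 vs 4, 6 vs 4, 4 vs 5] → C does not strictly dominate A (column X: 2 ≤ 4)
  C vs B: [2 vs 4, 6 vs 3, 4 vs 6] → C does not strictly dominate B (column X: 2 ≤ 4)
No single strategy strictly dominates all others → no strictly dominant strategy.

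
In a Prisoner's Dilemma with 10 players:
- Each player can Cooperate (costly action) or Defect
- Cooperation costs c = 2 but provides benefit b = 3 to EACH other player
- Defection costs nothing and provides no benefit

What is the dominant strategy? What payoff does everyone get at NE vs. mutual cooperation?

Dominant: Defect; NE payoff = 0; Coop payoff = 25

Work:
Defect dominates (saves cost c = 2, benefit to others is external)
NE: All defect → everyone gets 0
If all cooperate: each receives (9)×3 - 2 = 25
Social dilemma: 25 > 0 but NE gives 0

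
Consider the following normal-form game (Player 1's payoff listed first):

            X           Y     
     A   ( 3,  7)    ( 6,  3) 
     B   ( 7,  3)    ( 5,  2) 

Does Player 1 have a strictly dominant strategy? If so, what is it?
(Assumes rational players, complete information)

No strictly dominant strategy exists for Player 1

Work:
A strategy strictly dominates another if it gives a strictly higher payoff against every opponent action. Compare each pair of P1's strategies column-by-column:
  A vs B: [3 vs 7, 6 vs 5] → A does not strictly dominate B (column X: 3 ≤ 7)
  B vs A: [7 vs 3, 5 vs 6] → B does not strictly dominate A (column Y: 5 ≤ 6)
No single strategy strictly dominates all others → no strictly dominant strategy.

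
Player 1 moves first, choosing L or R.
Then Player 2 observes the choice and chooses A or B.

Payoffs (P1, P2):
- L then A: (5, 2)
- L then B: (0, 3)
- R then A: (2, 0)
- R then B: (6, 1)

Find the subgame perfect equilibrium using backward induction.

P1 plays R, P2 plays B after L and B after R; Payoff (6, 1)

Work:
Backward induction:
After L: P2 chooses B → P1 gets 0
After R: P2 chooses B → P1 gets 6
P1 chooses R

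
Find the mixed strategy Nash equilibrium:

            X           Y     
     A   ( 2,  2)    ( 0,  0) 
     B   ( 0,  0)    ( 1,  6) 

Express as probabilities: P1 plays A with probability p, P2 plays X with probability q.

p = 0.75, q = 0.3333

Work:
Find probabilities that make opponent indifferent:
P2 chooses q to make P1 indifferent between A and B
P1 chooses p to make P2 indifferent between X and Y
Mixed NE: P1 plays (A: 0.75, B: 0.25), P2 plays (X: 0.3333, Y: 0.6667)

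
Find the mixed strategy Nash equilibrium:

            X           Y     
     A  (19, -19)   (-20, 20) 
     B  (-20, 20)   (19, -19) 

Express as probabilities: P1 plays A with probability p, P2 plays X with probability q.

p = 0.5, q = 0.5

Work:
Find probabilities that make opponent indifferent:
P2 chooses q to make P1 indifferent between A and B
P1 chooses p to make P2 indifferent between X and Y
Mixed NE: P1 plays (A: 0.5, B: 0.5), P2 plays (X: 0.5, Y: 0.5)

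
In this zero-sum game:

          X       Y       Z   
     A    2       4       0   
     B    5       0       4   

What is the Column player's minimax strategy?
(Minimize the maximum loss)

Column should play Y or Z (all achieve the minimum), value = 4

Work:
Column player minimizes Row's maximum payoff:
Column X: max payoff to Row = 5
Column Y: max payoff to Row = 4
Column Z: max payoff to Row = 4
Minimum is 4, achieved by columns Y, Z (tied).
Each of Y or Z is a minimax strategy.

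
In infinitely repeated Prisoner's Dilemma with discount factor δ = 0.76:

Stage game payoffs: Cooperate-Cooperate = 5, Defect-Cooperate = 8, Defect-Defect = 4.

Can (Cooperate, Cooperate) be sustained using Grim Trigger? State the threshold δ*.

δ* = 0.75; since δ = 0.76 ≥ 0.75, cooperation can be sustained

Work:
For Grim Trigger:
Cooperate forever: 5/(1-δ)
Defect then punished: 8 + 4·δ/(1-δ)
Need: 5/(1-δ) ≥ 8 + 4·δ/(1-δ)
Solving: δ ≥ (T-R)/(T-P) = (8-5)/(8-4) = 0.75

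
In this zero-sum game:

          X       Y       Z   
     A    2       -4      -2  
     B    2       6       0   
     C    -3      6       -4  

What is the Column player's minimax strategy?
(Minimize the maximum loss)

Column should play Z, value = 0

Work:
Column player minimizes Row's maximum payoff:
Column X: max payoff to Row = 2
Column Y: max payoff to Row = 6
Column Z: max payoff to Row = 0
Minimum is 0, achieved by column Z.
Minimax strategy: Z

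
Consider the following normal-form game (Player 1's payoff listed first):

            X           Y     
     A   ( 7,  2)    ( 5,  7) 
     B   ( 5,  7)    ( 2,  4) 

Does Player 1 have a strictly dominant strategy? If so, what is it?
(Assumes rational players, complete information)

Yes, Player 1's strictly dominant strategy is A

Work:
A strategy strictly dominates another if it gives a strictly higher payoff against every opponent action. Compare each pair of P1's strategies column-by-column:
  A vs B: [7 vs 5, 5 vs 2] → A strictly dominates B
  B vs A: [5 vs 7, 2 vs 5] → B does not strictly dominate A (column X: 5 ≤ 7)
A strictly dominates every other strategy → strictly dominant.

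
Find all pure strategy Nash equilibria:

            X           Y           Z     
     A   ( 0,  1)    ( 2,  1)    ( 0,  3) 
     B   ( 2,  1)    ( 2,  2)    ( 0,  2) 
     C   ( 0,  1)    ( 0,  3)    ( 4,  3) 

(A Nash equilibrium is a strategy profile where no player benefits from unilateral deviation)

Nash equilibrium: (B, Y), (C, Z)

Work:
Best responses:
  P1 vs X: payoffs [0, 2, 0] → best response B (payoff 2)
  P1 vs Y: payoffs [2, 2, 0] → best response A/B (payoff 2)
  P1 vs Z: payoffs [0, 0, 4] → best response C (payoff 4)
  P2 vs A: payoffs [1, 1, 3] → best response Z (payoff 3)
  P2 vs B: payoffs [1, 2, 2] → best response Y/Z (payoff 2)
  P2 vs C: payoffs [1, 3, 3] → best response Y/Z (payoff 3)
Mutual best responses: (B,Y), (C,Z) → Nash equilibria.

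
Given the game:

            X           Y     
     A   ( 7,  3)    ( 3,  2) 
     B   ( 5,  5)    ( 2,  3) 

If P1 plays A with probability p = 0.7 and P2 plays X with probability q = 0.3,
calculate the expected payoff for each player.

E[P1] = 3.81, E[P2] = 2.69

Work:
E[P1] = p·q·π₁(A,X) + p·(1-q)·π₁(A,Y) + (1-p)·q·π₁(B,X) + (1-p)·(1-q)·π₁(B,Y)
= 0.7·0.3·7 + 0.7·0.7·3 + 0.3·0.3·5 + 0.3·0.7·2
= 3.81

E[P2] = 2.69 (similar calculation)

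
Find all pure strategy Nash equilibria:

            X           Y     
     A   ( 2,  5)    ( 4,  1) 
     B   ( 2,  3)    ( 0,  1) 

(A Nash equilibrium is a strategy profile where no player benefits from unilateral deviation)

Nash equilibrium: (A, X), (B, X)

Work:
Best responses:
  P1 vs X: payoffs [2, 2] → best response A/B (payoff 2)
  P1 vs Y: payoffs [4, 0] → best response A (payoff 4)
  P2 vs A: payoffs [5, 1] → best response X (payoff 5)
  P2 vs B: payoffs [3, 1] → best response X (payoff 3)
Mutual best responses: (A,X), (B,X) → Nash equilibria.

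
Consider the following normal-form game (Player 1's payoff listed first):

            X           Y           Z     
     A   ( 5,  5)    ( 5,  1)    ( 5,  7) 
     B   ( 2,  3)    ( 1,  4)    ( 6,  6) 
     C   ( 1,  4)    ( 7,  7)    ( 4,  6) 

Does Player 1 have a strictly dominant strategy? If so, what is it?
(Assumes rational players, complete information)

No strictly dominant strategy exists for Player 1

Work:
A strategy strictly dominates another if it gives a strictly higher payoff against every opponent action. Compare each pair of P1's strategies column-by-column:
  A vs B: [5 vs 2, 5 vs 1, 5 vs 6] → A does not strictly dominate B (column Z: 5 ≤ 6)
  A vs C: [5 vs 1, 5 vs 7, 5 vs 4] → A does not strictly dominate C (column Y: 5 ≤ 7)
  B vs A: [2 vs 5, 1 vs 5, 6 vs 5] → B does not strictly dominate A (column X: 2 ≤ 5)
  B vs C: [2 vs 1, 1 vs 7, 6 vs 4] → B does not strictly dominate C (column Y: 1 ≤ 7)
  C vs A: [1 vs 5, 7 vs 5, 4 vs 5] → C does not strictly dominate A (column X: 1 ≤ 5)
  C vs B: [1 vs 2, 7 vs 1, 4 vs 6] → C does not strictly dominate B (column X: 1 ≤ 2)
No single strategy strictly dominates all others → no strictly dominant strategy.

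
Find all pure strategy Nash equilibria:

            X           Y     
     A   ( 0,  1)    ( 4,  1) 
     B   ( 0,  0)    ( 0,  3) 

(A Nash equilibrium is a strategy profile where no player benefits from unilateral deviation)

Nash equilibrium: (A, X), (A, Y)

Work:
Best responses:
  P1 vs X: payoffs [0, 0] → best response A/B (payoff 0)
  P1 vs Y: payoffs [4, 0] → best response A (payoff 4)
  P2 vs A: payoffs [1, 1] → best response X/Y (payoff 1)
  P2 vs B: payoffs [0, 3] → best response Y (payoff 3)
Mutual best responses: (A,X), (A,Y) → Nash equilibria.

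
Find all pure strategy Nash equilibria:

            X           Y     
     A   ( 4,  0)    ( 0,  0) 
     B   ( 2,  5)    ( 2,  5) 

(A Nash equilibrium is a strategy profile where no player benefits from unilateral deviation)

Nash equilibrium: (A, X), (B, Y)

Work:
Best responses:
  P1 vs X: payoffs [4, 2] → best response A (payoff 4)
  P1 vs Y: payoffs [0, 2] → best response B (payoff 2)
  P2 vs A: payoffs [0, 0] → best response X/Y (payoff 0)
  P2 vs B: payoffs [5, 5] → best response X/Y (payoff 5)
Mutual best responses: (A,X), (B,Y) → Nash equilibria.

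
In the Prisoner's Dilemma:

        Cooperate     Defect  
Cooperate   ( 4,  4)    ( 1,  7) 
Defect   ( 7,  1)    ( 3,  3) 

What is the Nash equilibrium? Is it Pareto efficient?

(Defect, Defect) is NE; not Pareto efficient

Work:
Defect dominates Cooperate for both players:
If P2 cooperates: Defect (7) > Cooperate (4)
If P2 defects: Defect (3) > Cooperate (1)
NE: (Defect, Defect) with payoff (3, 3)
But (Cooperate, Cooperate) = (4, 4) Pareto dominates (3, 3)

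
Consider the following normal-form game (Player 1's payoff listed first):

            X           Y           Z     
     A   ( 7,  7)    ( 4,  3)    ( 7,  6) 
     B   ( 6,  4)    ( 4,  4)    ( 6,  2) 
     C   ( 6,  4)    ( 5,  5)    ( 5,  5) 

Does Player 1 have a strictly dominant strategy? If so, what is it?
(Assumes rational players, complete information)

No strictly dominant strategy exists for Player 1

Work:
A strategy strictly dominates another if it gives a strictly higher payoff against every opponent action. Compare each pair of P1's strategies column-by-column:
  A vs B: [7 vs 6, 4 vs 4, 7 vs 6] → A does not strictly dominate B (column Y: 4 ≤ 4)
  A vs C: [7 vs 6, 4 vs 5, 7 vs 5] → A does not strictly dominate C (column Y: 4 ≤ 5)
  B vs A: [6 vs 7, 4 vs 4, 6 vs 7] → B does not strictly dominate A (column X: 6 ≤ 7)
  B vs C: [6 vs 6, 4 vs 5, 6 vs 5] → B does not strictly dominate C (column X: 6 ≤ 6)
  C vs A: [6 vs 7, 5 vs 4, 5 vs 7] → C does not strictly dominate A (column X: 6 ≤ 7)
  C vs B: [6 vs 6, 5 vs 4, 5 vs 6] → C does not strictly dominate B (column X: 6 ≤ 6)
No single strategy strictly dominates all others → no strictly dominant strategy.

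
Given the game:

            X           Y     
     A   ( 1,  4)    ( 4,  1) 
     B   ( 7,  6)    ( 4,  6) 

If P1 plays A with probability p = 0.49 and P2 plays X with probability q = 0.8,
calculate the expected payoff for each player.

E[P1] = 4.048, E[P2] = 4.726

Work:
E[P1] = p·q·π₁(A,X) + p·(1-q)·π₁(A,Y) + (1-p)·q·π₁(B,X) + (1-p)·(1-q)·π₁(B,Y)
= 0.49·0.8·1 + 0.49·0.2·4 + 0.51·0.8·7 + 0.51·0.2·4
= 4.048

E[P2] = 4.726 (similar calculation)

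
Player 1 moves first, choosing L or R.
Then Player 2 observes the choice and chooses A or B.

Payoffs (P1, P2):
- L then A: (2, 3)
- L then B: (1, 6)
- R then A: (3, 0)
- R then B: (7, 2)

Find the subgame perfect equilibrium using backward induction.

P1 plays R, P2 plays B after L and B after R; Payoff (7, 2)

Work:
Backward induction:
After L: P2 chooses B → P1 gets 1
After R: P2 chooses B → P1 gets 7
P1 chooses R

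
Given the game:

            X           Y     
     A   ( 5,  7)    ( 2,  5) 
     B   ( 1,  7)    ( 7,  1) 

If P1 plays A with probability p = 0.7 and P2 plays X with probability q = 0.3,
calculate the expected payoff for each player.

E[P1] = 3.59, E[P2] = 4.76

Work:
E[P1] = p·q·π₁(A,X) + p·(1-q)·π₁(A,Y) + (1-p)·q·π₁(B,X) + (1-p)·(1-q)·π₁(B,Y)
= 0.7·0.3·5 + 0.7·0.7·2 + 0.3·0.3·1 + 0.3·0.7·7
= 3.59

E[P2] = 4.76 (similar calculation)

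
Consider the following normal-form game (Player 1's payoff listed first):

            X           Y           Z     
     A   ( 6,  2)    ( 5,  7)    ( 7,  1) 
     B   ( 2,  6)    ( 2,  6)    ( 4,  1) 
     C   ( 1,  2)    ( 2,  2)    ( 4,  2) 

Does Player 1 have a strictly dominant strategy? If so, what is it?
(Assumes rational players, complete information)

Yes, Player 1's strictly dominant strategy is A

Work:
A strategy strictly dominates another if it gives a strictly higher payoff against every opponent action. Compare each pair of P1's strategies column-by-column:
  A vs B: [6 vs 2, 5 vs 2, 7 vs 4] → A strictly dominates B
  A vs C: [6 vs 1, 5 vs 2, 7 vs 4] → A strictly dominates C
  B vs A: [2 vs 6, 2 vs 5, 4 vs 7] → B does not strictly dominate A (column X: 2 ≤ 6)
  B vs C: [2 vs 1, 2 vs 2, 4 vs 4] → B does not strictly dominate C (column Y: 2 ≤ 2)
  C vs A: [1 vs 6, 2 vs 5, 4 vs 7] → C does not strictly dominate A (column X: 1 ≤ 6)
  C vs B: [1 vs 2, 2 vs 2, 4 vs 4] → C does not strictly dominate B (column X: 1 ≤ 2)
A strictly dominates every other strategy → strictly dominant.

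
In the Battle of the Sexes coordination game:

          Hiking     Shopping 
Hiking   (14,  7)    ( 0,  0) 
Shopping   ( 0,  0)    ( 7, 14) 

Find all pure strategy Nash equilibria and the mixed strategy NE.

Pure NE: (Hiking, Hiking) and (Shopping, Shopping); Mixed NE: p = 0.6667, q = 0.3333

Work:
Check pure NE:
(Hiking, Hiking): (14, 7) - no unilateral deviation beneficial
(Shopping, Shopping): (7, 14) - no unilateral deviation beneficial
Mixed NE: P1 plays Hiking with p = 0.6667, P2 plays Hiking with q = 0.3333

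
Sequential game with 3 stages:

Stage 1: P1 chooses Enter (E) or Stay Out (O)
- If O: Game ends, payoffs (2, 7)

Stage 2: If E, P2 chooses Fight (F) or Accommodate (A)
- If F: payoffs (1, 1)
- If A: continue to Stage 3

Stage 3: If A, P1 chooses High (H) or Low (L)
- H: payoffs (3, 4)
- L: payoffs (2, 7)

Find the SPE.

SPE: (E, A, H); Outcome (3, 4)

Work:
Stage 3: P1 chooses H (3 vs 2)
Stage 2: P2: F->1, A->4 (anticipating H). Choose A
Stage 1: P1: O->2, E->3 (anticipating A, H). Choose E
SPE path: E -> A -> H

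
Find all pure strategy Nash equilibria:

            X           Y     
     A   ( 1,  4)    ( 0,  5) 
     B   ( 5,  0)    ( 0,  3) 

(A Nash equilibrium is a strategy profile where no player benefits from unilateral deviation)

Nash equilibrium: (A, Y), (B, Y)

Work:
Best responses:
  P1 vs X: payoffs [1, 5] → best response B (payoff 5)
  P1 vs Y: payoffs [0, 0] → best response A/B (payoff 0)
  P2 vs A: payoffs [4, 5] → best response Y (payoff 5)
  P2 vs B: payoffs [0, 3] → best response Y (payoff 3)
Mutual best responses: (A,Y), (B,Y) → Nash equilibria.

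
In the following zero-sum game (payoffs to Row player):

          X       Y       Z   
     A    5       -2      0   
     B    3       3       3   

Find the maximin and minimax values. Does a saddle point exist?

Maximin = 3, Minimax = 3, Saddle: True

Work:
Row minimums: [-2, 3] → maximin = 3
Column maximums: [5, 3, 3] → minimax = 3
Saddle point exists! Game value = 3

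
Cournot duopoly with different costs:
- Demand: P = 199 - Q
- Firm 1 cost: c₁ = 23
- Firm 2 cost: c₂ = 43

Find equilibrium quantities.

q₁* = 65.33, q₂* = 45.33

Work:
Reaction: q₁ = (199 - 23 - q₂)/2
Reaction: q₂ = (199 - 43 - q₁)/2
Solve simultaneously:
q₁* = (199 - 2×23 + 43)/3 = 65.33
q₂* = (199 - 2×43 + 23)/3 = 45.33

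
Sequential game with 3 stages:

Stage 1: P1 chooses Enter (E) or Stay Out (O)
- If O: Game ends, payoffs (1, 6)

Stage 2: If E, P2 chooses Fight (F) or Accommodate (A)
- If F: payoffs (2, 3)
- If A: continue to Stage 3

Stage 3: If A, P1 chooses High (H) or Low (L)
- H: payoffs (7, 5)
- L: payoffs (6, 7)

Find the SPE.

SPE: (E, A, H); Outcome (7, 5)

Work:
Stage 3: P1 chooses H (7 vs 6)
Stage 2: P2: F->3, A->5 (anticipating H). Choose A
Stage 1: P1: O->1, E->7 (anticipating A, H). Choose E
SPE path: E -> A -> H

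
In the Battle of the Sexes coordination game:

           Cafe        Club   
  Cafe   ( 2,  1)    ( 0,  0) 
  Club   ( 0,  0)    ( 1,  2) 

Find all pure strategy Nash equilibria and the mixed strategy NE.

Pure NE: (Cafe, Cafe) and (Club, Club); Mixed NE: p = 0.6667, q = 0.3333

Work:
Check pure NE:
(Cafe, Cafe): (2, 1) - no unilateral deviation beneficial
(Club, Club): (1, 2) - no unilateral deviation beneficial
Mixed NE: P1 plays Cafe with p = 0.6667, P2 plays Cafe with q = 0.3333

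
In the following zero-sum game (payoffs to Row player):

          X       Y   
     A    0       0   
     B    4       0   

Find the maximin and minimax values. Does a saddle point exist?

Maximin = 0, Minimax = 0, Saddle: True

Work:
Row minimums: [0, 0] → maximin = 0
Column maximums: [4, 0] → minimax = 0
Saddle point exists! Game value = 0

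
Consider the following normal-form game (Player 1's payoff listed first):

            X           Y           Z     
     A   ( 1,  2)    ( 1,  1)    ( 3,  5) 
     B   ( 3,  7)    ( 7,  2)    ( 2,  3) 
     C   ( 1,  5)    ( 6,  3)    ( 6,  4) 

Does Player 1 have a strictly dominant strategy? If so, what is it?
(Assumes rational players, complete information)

No strictly dominant strategy exists for Player 1

Work:
A strategy strictly dominates another if it gives a strictly higher payoff against every opponent action. Compare each pair of P1's strategies column-by-column:
  A vs B: [1 vs 3, 1 vs 7, 3 vs 2] → A does not strictly dominate B (column X: 1 ≤ 3)
  A vs C: [1 vs 1, 1 vs 6, 3 vs 6] → A does not strictly dominate C (column X: 1 ≤ 1)
  B vs A: [3 vs 1, 7 vs 1, 2 vs 3] → B does not strictly dominate A (column Z: 2 ≤ 3)
  B vs C: [3 vs 1, 7 vs 6, 2 vs 6] → B does not strictly dominate C (column Z: 2 ≤ 6)
  C vs A: [1 vs 1, 6 vs 1, 6 vs 3] → C does not strictly dominate A (column X: 1 ≤ 1)
  C vs B: [1 vs 3, 6 vs 7, 6 vs 2] → C does not strictly dominate B (column X: 1 ≤ 3)
No single strategy strictly dominates all others → no strictly dominant strategy.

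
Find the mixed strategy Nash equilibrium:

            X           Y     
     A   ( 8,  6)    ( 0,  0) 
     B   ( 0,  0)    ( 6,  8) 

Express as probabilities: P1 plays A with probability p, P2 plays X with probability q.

p = 0.5714, q = 0.4286

Work:
Find probabilities that make opponent indifferent:
P2 chooses q to make P1 indifferent between A and B
P1 chooses p to make P2 indifferent between X and Y
Mixed NE: P1 plays (A: 0.5714, B: 0.4286), P2 plays (X: 0.4286, Y: 0.5714)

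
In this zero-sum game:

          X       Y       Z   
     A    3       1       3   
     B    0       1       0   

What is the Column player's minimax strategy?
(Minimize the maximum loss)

Column should play Y, value = 1

Work:
Column player minimizes Row's maximum payoff:
Column X: max payoff to Row = 3
Column Y: max payoff to Row = 1
Column Z: max payoff to Row = 3
Minimum is 1, achieved by column Y.
Minimax strategy: Y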